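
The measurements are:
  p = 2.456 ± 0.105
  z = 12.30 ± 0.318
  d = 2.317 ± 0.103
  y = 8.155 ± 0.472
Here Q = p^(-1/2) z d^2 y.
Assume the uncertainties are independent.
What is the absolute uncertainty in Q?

Each factor contributes (exponent × relative error)² to (δQ/Q)²:
  (−½·δp/p)² = (-0.5×0.0428)² = 0.000457;  (1·δz/z)² = (1×0.0259)² = 0.000668;  (2·δd/d)² = (2×0.0445)² = 0.00790;  (1·δy/y)² = (1×0.0579)² = 0.00335
δQ/Q = √(0.0124) = 0.111
Q = 343.6, so δQ = 0.111 × 343.6 = 38.2.

38.2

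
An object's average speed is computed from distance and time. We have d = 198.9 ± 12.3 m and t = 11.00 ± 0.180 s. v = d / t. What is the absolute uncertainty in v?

1.16 m/s

Each factor contributes (exponent × relative error)² to (δv/v)²:
  (1·δd/d)² = (1×0.0618)² = 0.00382;  (-1·δt/t)² = (-1×0.0164)² = 0.000268
δv/v = √(0.00409) = 0.0640
v = 18.08 m/s, so δv = 0.0640 × 18.08 = 1.16 m/s.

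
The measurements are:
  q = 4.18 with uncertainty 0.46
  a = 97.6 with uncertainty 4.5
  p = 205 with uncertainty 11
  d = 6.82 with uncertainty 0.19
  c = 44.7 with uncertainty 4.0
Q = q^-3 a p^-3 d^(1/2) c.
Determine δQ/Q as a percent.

Relative error in a monomial: (δQ/Q)² = Σ (nᵢ · δxᵢ/xᵢ)².
  (-3·δq/q)² = (-3×0.110)² = 0.109;  (1·δa/a)² = (1×0.0461)² = 0.00213;  (-3·δp/p)² = (-3×0.0537)² = 0.0259;  (½·δd/d)² = (0.5×0.0279)² = 0.000194;  (1·δc/c)² = (1×0.0895)² = 0.00801
δQ/Q = √(0.145) = 0.381

38.1%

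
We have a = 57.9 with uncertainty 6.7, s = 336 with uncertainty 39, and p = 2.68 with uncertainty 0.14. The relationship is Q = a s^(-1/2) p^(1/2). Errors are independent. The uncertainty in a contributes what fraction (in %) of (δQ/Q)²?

76.8%

(δQ/Q)² = (1·δa/a)² + (−½·δs/s)² + (½·δp/p)²
  a term: (1×0.116)² = 0.0134
  s term: (-0.5×0.116)² = 0.00337
  p term: (0.5×0.0522)² = 0.000682
Total = 0.0174. Share from a = 0.0134/0.0174 = 0.768.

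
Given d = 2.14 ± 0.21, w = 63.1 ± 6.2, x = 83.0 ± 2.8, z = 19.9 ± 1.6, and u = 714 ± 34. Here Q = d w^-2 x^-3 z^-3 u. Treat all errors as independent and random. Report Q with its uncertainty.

Products/powers → add relative errors in quadrature, weighted by exponent:
  (1·δd/d)² = (1×0.0981)² = 0.00963;  (-2·δw/w)² = (-2×0.0983)² = 0.0386;  (-3·δx/x)² = (-3×0.0337)² = 0.0102;  (-3·δz/z)² = (-3×0.0804)² = 0.0582;  (1·δu/u)² = (1×0.0476)² = 0.00227
δQ/Q = √(0.119) = 0.345
Q = 8.52e-11, so δQ = 0.345 × 8.52e-11 = 2.94e-11.

(8.52 ± 2.94) × 10^-11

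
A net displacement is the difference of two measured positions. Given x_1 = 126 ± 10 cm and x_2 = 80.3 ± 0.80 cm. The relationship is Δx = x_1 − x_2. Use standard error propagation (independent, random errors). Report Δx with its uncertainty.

Each term contributes (cᵢ δxᵢ)² to (δΔx)²:
  (δx_1)² = 100;  (δx_2)² = 0.640
δΔx = √(101) = 10.0 cm
Δx = 45.7 cm.

45.7 ± 10.0 cm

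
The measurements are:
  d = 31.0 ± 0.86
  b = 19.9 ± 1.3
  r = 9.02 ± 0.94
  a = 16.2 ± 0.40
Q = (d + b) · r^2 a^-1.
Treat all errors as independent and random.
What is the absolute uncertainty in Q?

Let u = d + b = 50.9. δu = √(δd² + δb²) = √(0.740 + 1.69) = 1.56, so δu/u = 0.0306.
Q is then a monomial in u, r, a:
δQ/Q = √((δu/u)² + (2·δr/r)² + (-1·δa/a)²) = √(0.000938 + 0.0434 + 0.000610) = 0.212
Q = 256, so δQ = 0.212 × 256 = 54.2.

54.2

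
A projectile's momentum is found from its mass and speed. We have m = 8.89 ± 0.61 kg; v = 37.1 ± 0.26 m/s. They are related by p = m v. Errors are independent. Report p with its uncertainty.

Since p is a product/quotient, work with relative uncertainties:
  (1·δm/m)² = (1×0.0686)² = 0.00471;  (1·δv/v)² = (1×0.00701)² = 4.91e-05
δp/p = √(0.00476) = 0.0690
p = 330 kg·m/s, so δp = 0.0690 × 330 = 22.7 kg·m/s.

330 ± 22.7 kg·m/s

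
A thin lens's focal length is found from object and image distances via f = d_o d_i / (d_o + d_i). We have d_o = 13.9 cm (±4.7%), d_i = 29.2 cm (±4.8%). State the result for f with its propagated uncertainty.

9.42 ± 0.333 cm

∂f/∂d_o = (d_i/(d_o+d_i))² = 0.459;  ∂f/∂d_i = (d_o/(d_o+d_i))² = 0.104
δf = √((∂f/∂d_o · δd_o)² + (∂f/∂d_i · δd_i)²) = √(0.0899 + 0.0213) = 0.333 cm
f = 9.42 cm.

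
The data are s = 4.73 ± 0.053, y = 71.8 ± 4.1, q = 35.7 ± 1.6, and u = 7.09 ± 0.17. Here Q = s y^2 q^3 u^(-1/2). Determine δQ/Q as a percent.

For a monomial Q ∝ s, y^2, q^3, u^(-1/2), fractional errors add in quadrature:
  (1·δs/s)² = (1×0.0112)² = 0.000126;  (2·δy/y)² = (2×0.0571)² = 0.0130;  (3·δq/q)² = (3×0.0448)² = 0.0181;  (−½·δu/u)² = (-0.5×0.0240)² = 0.000144
δQ/Q = √(0.0314) = 0.177

17.7%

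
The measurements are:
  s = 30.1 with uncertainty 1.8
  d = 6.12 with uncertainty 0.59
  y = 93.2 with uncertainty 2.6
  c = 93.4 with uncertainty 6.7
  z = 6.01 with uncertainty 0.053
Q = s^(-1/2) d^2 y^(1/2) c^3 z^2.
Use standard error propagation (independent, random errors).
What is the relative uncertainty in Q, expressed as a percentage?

29.1%

Since Q is a product/quotient, work with relative uncertainties:
  (−½·δs/s)² = (-0.5×0.0598)² = 0.000894;  (2·δd/d)² = (2×0.0964)² = 0.0372;  (½·δy/y)² = (0.5×0.0279)² = 0.000195;  (3·δc/c)² = (3×0.0717)² = 0.0463;  (2·δz/z)² = (2×0.00882)² = 0.000311
δQ/Q = √(0.0849) = 0.291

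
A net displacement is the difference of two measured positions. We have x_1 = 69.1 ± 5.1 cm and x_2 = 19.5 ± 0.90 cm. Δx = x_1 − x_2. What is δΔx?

5.18 cm

Sums and differences: (δΔx)² = Σ (cᵢ δxᵢ)².
  (δx_1)² = 26.0;  (δx_2)² = 0.810
δΔx = √(26.8) = 5.18 cm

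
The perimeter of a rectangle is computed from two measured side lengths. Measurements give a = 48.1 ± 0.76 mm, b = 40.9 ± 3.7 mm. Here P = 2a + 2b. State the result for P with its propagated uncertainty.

P is a linear combination, so absolute uncertainties add in quadrature:
  (2·δa)² = 2.31;  (2·δb)² = 54.8
δP = √(57.1) = 7.55 mm
P = 178 mm.

178 ± 7.55 mm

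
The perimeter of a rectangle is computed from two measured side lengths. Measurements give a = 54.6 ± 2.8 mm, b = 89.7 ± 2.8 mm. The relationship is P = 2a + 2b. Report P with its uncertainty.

Sums and differences: (δP)² = Σ (cᵢ δxᵢ)².
  (2·δa)² = 31.4;  (2·δb)² = 31.4
δP = √(62.7) = 7.92 mm
P = 289 mm.

289 ± 7.92 mm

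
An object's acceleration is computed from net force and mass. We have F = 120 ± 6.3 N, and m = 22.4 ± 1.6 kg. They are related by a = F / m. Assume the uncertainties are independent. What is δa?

Relative error in a monomial: (δa/a)² = Σ (nᵢ · δxᵢ/xᵢ)².
  (1·δF/F)² = (1×0.0525)² = 0.00276;  (-1·δm/m)² = (-1×0.0714)² = 0.00510
δa/a = √(0.00786) = 0.0886
a = 5.36 m/s^2, so δa = 0.0886 × 5.36 = 0.475 m/s^2.

0.475 m/s^2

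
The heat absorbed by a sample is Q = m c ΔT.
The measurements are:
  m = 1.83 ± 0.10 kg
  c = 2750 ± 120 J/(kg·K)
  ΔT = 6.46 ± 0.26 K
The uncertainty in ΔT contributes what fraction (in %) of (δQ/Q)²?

(δQ/Q)² = (1·δm/m)² + (1·δc/c)² + (1·δΔT/ΔT)²
  m term: (1×0.0546)² = 0.00299
  c term: (1×0.0436)² = 0.00190
  ΔT term: (1×0.0402)² = 0.00162
Total = 0.00651. Share from ΔT = 0.00162/0.00651 = 0.249.

24.9%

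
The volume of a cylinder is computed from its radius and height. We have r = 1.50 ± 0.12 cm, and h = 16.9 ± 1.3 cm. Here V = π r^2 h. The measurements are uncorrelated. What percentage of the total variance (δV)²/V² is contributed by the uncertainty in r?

81.2%

(δV/V)² = (2·δr/r)² + (1·δh/h)²
  r term: (2×0.0800)² = 0.0256
  h term: (1×0.0769)² = 0.00592
Total = 0.0315. Share from r = 0.0256/0.0315 = 0.812.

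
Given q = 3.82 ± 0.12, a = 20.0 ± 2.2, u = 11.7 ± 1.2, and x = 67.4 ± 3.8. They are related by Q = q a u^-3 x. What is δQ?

1.07

Relative error in a monomial: (δQ/Q)² = Σ (nᵢ · δxᵢ/xᵢ)².
  (1·δq/q)² = (1×0.0314)² = 0.000987;  (1·δa/a)² = (1×0.110)² = 0.0121;  (-3·δu/u)² = (-3×0.103)² = 0.0947;  (1·δx/x)² = (1×0.0564)² = 0.00318
δQ/Q = √(0.111) = 0.333
Q = 3.22, so δQ = 0.333 × 3.22 = 1.07.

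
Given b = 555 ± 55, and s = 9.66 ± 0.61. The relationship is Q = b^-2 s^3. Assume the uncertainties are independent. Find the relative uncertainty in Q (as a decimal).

0.274

Each factor contributes (exponent × relative error)² to (δQ/Q)²:
  (-2·δb/b)² = (-2×0.0991)² = 0.0393;  (3·δs/s)² = (3×0.0631)² = 0.0359
δQ/Q = √(0.0752) = 0.274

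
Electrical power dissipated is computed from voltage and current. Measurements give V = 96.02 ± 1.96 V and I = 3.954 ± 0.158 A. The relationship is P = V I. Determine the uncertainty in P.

17.0 W

For a monomial P ∝ V, I, fractional errors add in quadrature:
  (1·δV/V)² = (1×0.0204)² = 0.000417;  (1·δI/I)² = (1×0.0400)² = 0.00160
δP/P = √(0.00201) = 0.0449
P = 379.7 W, so δP = 0.0449 × 379.7 = 17.0 W.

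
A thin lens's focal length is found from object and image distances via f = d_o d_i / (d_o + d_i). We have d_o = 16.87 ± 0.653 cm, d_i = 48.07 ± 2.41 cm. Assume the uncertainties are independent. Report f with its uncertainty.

∂f/∂d_o = (d_i/(d_o+d_i))² = 0.548;  ∂f/∂d_i = (d_o/(d_o+d_i))² = 0.0675
δf = √((∂f/∂d_o · δd_o)² + (∂f/∂d_i · δd_i)²) = √(0.128 + 0.0265) = 0.393 cm
f = 12.49 cm.

12.49 ± 0.393 cm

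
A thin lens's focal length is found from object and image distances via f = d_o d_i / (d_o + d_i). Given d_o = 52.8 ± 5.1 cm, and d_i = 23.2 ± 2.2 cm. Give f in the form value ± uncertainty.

16.1 ± 1.16 cm

∂f/∂d_o = (d_i/(d_o+d_i))² = 0.0932;  ∂f/∂d_i = (d_o/(d_o+d_i))² = 0.483
δf = √((∂f/∂d_o · δd_o)² + (∂f/∂d_i · δd_i)²) = √(0.226 + 1.13) = 1.16 cm
f = 16.1 cm.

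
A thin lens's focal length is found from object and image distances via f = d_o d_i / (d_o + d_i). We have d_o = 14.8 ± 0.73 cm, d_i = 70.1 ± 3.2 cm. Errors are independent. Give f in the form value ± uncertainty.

12.2 ± 0.507 cm

∂f/∂d_o = (d_i/(d_o+d_i))² = 0.682;  ∂f/∂d_i = (d_o/(d_o+d_i))² = 0.0304
δf = √((∂f/∂d_o · δd_o)² + (∂f/∂d_i · δd_i)²) = √(0.248 + 0.00946) = 0.507 cm
f = 12.2 cm.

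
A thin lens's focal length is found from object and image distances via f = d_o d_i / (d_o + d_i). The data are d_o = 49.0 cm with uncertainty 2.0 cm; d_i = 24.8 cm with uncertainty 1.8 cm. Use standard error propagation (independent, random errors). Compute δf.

∂f/∂d_o = (d_i/(d_o+d_i))² = 0.113;  ∂f/∂d_i = (d_o/(d_o+d_i))² = 0.441
δf = √((∂f/∂d_o · δd_o)² + (∂f/∂d_i · δd_i)²) = √(0.0510 + 0.630) = 0.825 cm

0.825 cm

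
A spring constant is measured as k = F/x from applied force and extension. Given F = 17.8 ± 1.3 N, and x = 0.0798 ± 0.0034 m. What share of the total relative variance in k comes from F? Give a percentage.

(δk/k)² = (1·δF/F)² + (-1·δx/x)²
  F term: (1×0.0730)² = 0.00533
  x term: (-1×0.0426)² = 0.00182
Total = 0.00715. Share from F = 0.00533/0.00715 = 0.746.

74.6%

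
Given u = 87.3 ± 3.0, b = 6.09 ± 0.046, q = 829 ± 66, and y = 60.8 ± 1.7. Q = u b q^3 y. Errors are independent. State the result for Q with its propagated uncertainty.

(1.84 ± 0.448) × 10^13

Relative error in a monomial: (δQ/Q)² = Σ (nᵢ · δxᵢ/xᵢ)².
  (1·δu/u)² = (1×0.0344)² = 0.00118;  (1·δb/b)² = (1×0.00755)² = 5.71e-05;  (3·δq/q)² = (3×0.0796)² = 0.0570;  (1·δy/y)² = (1×0.0280)² = 0.000782
δQ/Q = √(0.0591) = 0.243
Q = 1.84e+13, so δQ = 0.243 × 1.84e+13 = 4.48e+12.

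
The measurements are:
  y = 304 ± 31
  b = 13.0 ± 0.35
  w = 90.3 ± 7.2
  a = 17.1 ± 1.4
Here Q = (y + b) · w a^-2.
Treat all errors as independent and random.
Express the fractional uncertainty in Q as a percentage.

Let u = y + b = 317. δu = √(δy² + δb²) = √(961 + 0.122) = 31.0, so δu/u = 0.0978.
Q is then a monomial in u, w, a:
δQ/Q = √((δu/u)² + (1·δw/w)² + (-2·δa/a)²) = √(0.00956 + 0.00636 + 0.0268) = 0.207

20.7%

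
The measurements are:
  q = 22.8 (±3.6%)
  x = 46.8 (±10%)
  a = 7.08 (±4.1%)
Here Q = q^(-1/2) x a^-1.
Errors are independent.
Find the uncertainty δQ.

Q is a product of powers, so relative uncertainties combine in quadrature:
  (−½·δq/q)² = (-0.5×0.0360)² = 0.000324;  (1·δx/x)² = (1×0.100)² = 0.0100;  (-1·δa/a)² = (-1×0.0410)² = 0.00168
δQ/Q = √(0.0120) = 0.110
Q = 1.38, so δQ = 0.110 × 1.38 = 0.152.

0.152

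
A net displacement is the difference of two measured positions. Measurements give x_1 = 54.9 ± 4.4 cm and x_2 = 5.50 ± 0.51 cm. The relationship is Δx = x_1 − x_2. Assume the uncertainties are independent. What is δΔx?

Sums and differences: (δΔx)² = Σ (cᵢ δxᵢ)².
  (δx_1)² = 19.4;  (δx_2)² = 0.260
δΔx = √(19.6) = 4.43 cm

4.43 cm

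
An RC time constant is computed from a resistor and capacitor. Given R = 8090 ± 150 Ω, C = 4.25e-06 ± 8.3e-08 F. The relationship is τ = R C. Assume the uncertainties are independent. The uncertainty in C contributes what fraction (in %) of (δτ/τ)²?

52.6%

(δτ/τ)² = (1·δR/R)² + (1·δC/C)²
  R term: (1×0.0185)² = 0.000344
  C term: (1×0.0195)² = 0.000381
Total = 0.000725. Share from C = 0.000381/0.000725 = 0.526.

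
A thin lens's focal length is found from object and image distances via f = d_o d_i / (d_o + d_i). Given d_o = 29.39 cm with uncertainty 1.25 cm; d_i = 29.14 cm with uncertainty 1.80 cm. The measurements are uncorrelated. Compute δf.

∂f/∂d_o = (d_i/(d_o+d_i))² = 0.248;  ∂f/∂d_i = (d_o/(d_o+d_i))² = 0.252
δf = √((∂f/∂d_o · δd_o)² + (∂f/∂d_i · δd_i)²) = √(0.0960 + 0.206) = 0.550 cm

0.550 cm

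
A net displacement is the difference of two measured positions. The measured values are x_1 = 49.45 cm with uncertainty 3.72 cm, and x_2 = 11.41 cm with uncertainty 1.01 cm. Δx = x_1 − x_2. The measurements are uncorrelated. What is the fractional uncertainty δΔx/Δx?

Sums and differences: (δΔx)² = Σ (cᵢ δxᵢ)².
  (δx_1)² = 13.8;  (δx_2)² = 1.02
δΔx = √(14.9) = 3.85 cm
Δx = 38.04 cm, so δΔx/Δx = 3.85/38.04 = 0.101.

0.101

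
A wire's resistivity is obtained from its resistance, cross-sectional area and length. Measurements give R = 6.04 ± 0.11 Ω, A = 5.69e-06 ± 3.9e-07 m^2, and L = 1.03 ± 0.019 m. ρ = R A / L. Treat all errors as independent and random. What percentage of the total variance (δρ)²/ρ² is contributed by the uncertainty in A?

(δρ/ρ)² = (1·δR/R)² + (1·δA/A)² + (-1·δL/L)²
  R term: (1×0.0182)² = 0.000332
  A term: (1×0.0685)² = 0.00470
  L term: (-1×0.0184)² = 0.000340
Total = 0.00537. Share from A = 0.00470/0.00537 = 0.875.

87.5%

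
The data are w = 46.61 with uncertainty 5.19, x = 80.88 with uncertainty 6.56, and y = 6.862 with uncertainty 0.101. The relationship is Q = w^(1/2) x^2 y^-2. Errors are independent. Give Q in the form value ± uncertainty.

948.5 ± 165

Each factor contributes (exponent × relative error)² to (δQ/Q)²:
  (½·δw/w)² = (0.5×0.111)² = 0.00310;  (2·δx/x)² = (2×0.0811)² = 0.0263;  (-2·δy/y)² = (-2×0.0147)² = 0.000867
δQ/Q = √(0.0303) = 0.174
Q = 948.5, so δQ = 0.174 × 948.5 = 165.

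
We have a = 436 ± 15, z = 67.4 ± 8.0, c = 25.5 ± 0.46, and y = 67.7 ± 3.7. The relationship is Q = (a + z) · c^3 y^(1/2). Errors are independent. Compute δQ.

4.77e+06

Let u = a + z = 503. δu = √(δa² + δz²) = √(225 + 64.0) = 17.0, so δu/u = 0.0338.
Q is then a monomial in u, c, y:
δQ/Q = √((δu/u)² + (3·δc/c)² + (½·δy/y)²) = √(0.00114 + 0.00293 + 0.000747) = 0.0694
Q = 6.87e+07, so δQ = 0.0694 × 6.87e+07 = 4.77e+06.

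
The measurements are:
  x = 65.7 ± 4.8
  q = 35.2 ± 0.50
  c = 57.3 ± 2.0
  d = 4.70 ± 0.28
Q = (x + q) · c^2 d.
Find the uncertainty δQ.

Let u = x + q = 101. δu = √(δx² + δq²) = √(23.0 + 0.250) = 4.83, so δu/u = 0.0478.
Q is then a monomial in u, c, d:
δQ/Q = √((δu/u)² + (2·δc/c)² + (1·δd/d)²) = √(0.00229 + 0.00487 + 0.00355) = 0.103
Q = 1.56e+06, so δQ = 0.103 × 1.56e+06 = 1.61e+05.

1.61e+05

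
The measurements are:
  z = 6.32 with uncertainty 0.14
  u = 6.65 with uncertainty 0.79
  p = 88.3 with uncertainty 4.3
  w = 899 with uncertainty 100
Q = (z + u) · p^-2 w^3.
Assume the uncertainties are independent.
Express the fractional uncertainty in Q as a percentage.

Let h = z + u = 13.0. δh = √(δz² + δu²) = √(0.0196 + 0.624) = 0.802, so δh/h = 0.0619.
Q is then a monomial in h, p, w:
δQ/Q = √((δh/h)² + (-2·δp/p)² + (3·δw/w)²) = √(0.00383 + 0.00949 + 0.111) = 0.353

35.3%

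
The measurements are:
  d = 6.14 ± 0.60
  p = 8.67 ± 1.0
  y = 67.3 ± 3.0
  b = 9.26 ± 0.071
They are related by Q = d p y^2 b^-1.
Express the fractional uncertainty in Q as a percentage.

17.6%

For a monomial Q ∝ d, p, y^2, b^-1, fractional errors add in quadrature:
  (1·δd/d)² = (1×0.0977)² = 0.00955;  (1·δp/p)² = (1×0.115)² = 0.0133;  (2·δy/y)² = (2×0.0446)² = 0.00795;  (-1·δb/b)² = (-1×0.00767)² = 5.88e-05
δQ/Q = √(0.0309) = 0.176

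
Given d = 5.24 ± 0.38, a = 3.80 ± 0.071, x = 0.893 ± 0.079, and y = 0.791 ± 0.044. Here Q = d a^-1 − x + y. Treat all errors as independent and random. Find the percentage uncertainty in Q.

Let p = d·a^-1 = 1.38. δp/p = √((1·δd/d)² + (-1·δa/a)²) = √(0.00526 + 0.000349) = 0.0749, so δp = 0.103.
Q = p − x + y: δQ = √(δp² + δx² + δy²) = √(0.0107 + 0.00624 + 0.00194) = 0.137
Q = 1.28, so δQ/Q = 0.137/1.28 = 0.107.

10.7%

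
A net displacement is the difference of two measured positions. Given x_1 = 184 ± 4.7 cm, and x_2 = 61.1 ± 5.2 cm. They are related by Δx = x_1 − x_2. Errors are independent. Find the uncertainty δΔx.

Absolute uncertainties add in quadrature for a linear combination:
  (δx_1)² = 22.1;  (δx_2)² = 27.0
δΔx = √(49.1) = 7.01 cm

7.01 cm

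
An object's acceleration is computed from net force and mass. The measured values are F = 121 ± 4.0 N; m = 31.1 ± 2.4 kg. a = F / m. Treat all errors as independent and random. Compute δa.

0.327 m/s^2

Products/powers → add relative errors in quadrature, weighted by exponent:
  (1·δF/F)² = (1×0.0331)² = 0.00109;  (-1·δm/m)² = (-1×0.0772)² = 0.00596
δa/a = √(0.00705) = 0.0840
a = 3.89 m/s^2, so δa = 0.0840 × 3.89 = 0.327 m/s^2.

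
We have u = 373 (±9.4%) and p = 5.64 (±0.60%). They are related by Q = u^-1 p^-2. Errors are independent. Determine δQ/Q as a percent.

For a monomial Q ∝ u^-1, p^-2, fractional errors add in quadrature:
  (-1·δu/u)² = (-1×0.0940)² = 0.00884;  (-2·δp/p)² = (-2×0.00600)² = 0.000144
δQ/Q = √(0.00898) = 0.0948

9.48%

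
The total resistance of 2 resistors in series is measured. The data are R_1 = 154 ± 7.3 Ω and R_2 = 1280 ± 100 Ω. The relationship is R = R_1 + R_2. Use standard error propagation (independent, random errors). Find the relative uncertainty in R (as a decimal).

0.0699

Each term contributes (cᵢ δxᵢ)² to (δR)²:
  (δR_1)² = 53.3;  (δR_2)² = 10000
δR = √(10100) = 100 Ω
R = 1430 Ω, so δR/R = 100/1430 = 0.0699.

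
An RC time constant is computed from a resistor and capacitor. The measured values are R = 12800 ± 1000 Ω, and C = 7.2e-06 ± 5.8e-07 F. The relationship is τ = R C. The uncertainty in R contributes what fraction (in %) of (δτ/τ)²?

(δτ/τ)² = (1·δR/R)² + (1·δC/C)²
  R term: (1×0.0781)² = 0.00610
  C term: (1×0.0806)² = 0.00649
Total = 0.0126. Share from R = 0.00610/0.0126 = 0.485.

48.5%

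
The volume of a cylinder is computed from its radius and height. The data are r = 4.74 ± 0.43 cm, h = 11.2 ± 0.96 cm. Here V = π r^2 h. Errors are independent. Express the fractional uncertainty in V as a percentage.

For a monomial V ∝ r^2, h, fractional errors add in quadrature:
  (2·δr/r)² = (2×0.0907)² = 0.0329;  (1·δh/h)² = (1×0.0857)² = 0.00735
δV/V = √(0.0403) = 0.201

20.1%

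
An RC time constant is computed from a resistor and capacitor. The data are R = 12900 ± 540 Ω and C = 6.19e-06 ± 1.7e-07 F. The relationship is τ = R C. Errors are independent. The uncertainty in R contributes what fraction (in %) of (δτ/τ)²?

(δτ/τ)² = (1·δR/R)² + (1·δC/C)²
  R term: (1×0.0419)² = 0.00175
  C term: (1×0.0275)² = 0.000754
Total = 0.00251. Share from R = 0.00175/0.00251 = 0.699.

69.9%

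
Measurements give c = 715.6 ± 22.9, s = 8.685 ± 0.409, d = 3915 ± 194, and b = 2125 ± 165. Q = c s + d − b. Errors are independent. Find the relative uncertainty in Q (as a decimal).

Let p = c·s = 6215. δp/p = √((1·δc/c)² + (1·δs/s)²) = √(0.00102 + 0.00222) = 0.0569, so δp = 354.
Q = p + d − b: δQ = √(δp² + δd² + δb²) = √(1.25e+05 + 37600 + 27200) = 436
Q = 8005, so δQ/Q = 436/8005 = 0.0545.

0.0545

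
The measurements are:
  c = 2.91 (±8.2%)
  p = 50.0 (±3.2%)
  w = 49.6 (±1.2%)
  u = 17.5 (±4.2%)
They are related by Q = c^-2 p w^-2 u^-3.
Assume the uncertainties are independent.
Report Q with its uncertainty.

Relative error in a monomial: (δQ/Q)² = Σ (nᵢ · δxᵢ/xᵢ)².
  (-2·δc/c)² = (-2×0.0820)² = 0.0269;  (1·δp/p)² = (1×0.0320)² = 0.00102;  (-2·δw/w)² = (-2×0.0120)² = 0.000576;  (-3·δu/u)² = (-3×0.0420)² = 0.0159
δQ/Q = √(0.0444) = 0.211
Q = 4.48e-07, so δQ = 0.211 × 4.48e-07 = 9.43e-08.

(4.48 ± 0.943) × 10^-7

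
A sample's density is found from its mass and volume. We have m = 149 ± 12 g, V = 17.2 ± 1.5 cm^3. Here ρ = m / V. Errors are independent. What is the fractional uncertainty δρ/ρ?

For a monomial ρ ∝ m, V^-1, fractional errors add in quadrature:
  (1·δm/m)² = (1×0.0805)² = 0.00649;  (-1·δV/V)² = (-1×0.0872)² = 0.00761
δρ/ρ = √(0.0141) = 0.119

0.119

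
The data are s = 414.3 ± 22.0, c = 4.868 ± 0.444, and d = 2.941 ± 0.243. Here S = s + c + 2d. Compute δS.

Absolute uncertainties add in quadrature for a linear combination:
  (δs)² = 484;  (δc)² = 0.197;  (2·δd)² = 0.236
δS = √(484) = 22.0

22.0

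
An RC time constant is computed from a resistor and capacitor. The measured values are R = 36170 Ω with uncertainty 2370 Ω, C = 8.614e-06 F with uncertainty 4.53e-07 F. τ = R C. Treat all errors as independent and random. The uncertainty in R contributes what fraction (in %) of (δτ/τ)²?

(δτ/τ)² = (1·δR/R)² + (1·δC/C)²
  R term: (1×0.0655)² = 0.00429
  C term: (1×0.0526)² = 0.00277
Total = 0.00706. Share from R = 0.00429/0.00706 = 0.608.

60.8%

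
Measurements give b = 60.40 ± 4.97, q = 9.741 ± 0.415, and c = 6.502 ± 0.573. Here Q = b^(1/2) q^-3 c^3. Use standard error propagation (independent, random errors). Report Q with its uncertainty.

Each factor contributes (exponent × relative error)² to (δQ/Q)²:
  (½·δb/b)² = (0.5×0.0823)² = 0.00169;  (-3·δq/q)² = (-3×0.0426)² = 0.0163;  (3·δc/c)² = (3×0.0881)² = 0.0699
δQ/Q = √(0.0879) = 0.297
Q = 2.311, so δQ = 0.297 × 2.311 = 0.685.

2.311 ± 0.685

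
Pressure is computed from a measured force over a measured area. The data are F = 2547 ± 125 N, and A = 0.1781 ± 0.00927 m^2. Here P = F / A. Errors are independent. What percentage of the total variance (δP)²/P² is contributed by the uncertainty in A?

52.9%

(δP/P)² = (1·δF/F)² + (-1·δA/A)²
  F term: (1×0.0491)² = 0.00241
  A term: (-1×0.0520)² = 0.00271
Total = 0.00512. Share from A = 0.00271/0.00512 = 0.529.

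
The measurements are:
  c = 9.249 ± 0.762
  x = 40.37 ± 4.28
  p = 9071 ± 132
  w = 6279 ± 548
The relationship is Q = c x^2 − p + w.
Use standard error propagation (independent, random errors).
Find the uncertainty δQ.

Let h = c·x^2 = 15070. δh/h = √((1·δc/c)² + (2·δx/x)²) = √(0.00679 + 0.0450) = 0.227, so δh = 3430.
Q = h − p + w: δQ = √(δh² + δp² + δw²) = √(1.18e+07 + 17400 + 3e+05) = 3470

3470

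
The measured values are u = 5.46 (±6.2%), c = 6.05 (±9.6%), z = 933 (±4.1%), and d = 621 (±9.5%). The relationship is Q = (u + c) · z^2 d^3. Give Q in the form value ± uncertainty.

(2.40 ± 0.725) × 10^15

Let w = u + c = 11.5. δw = √(δu² + δc²) = √(0.115 + 0.337) = 0.672, so δw/w = 0.0584.
Q is then a monomial in w, z, d:
δQ/Q = √((δw/w)² + (2·δz/z)² + (3·δd/d)²) = √(0.00341 + 0.00672 + 0.0812) = 0.302
Q = 2.4e+15, so δQ = 0.302 × 2.4e+15 = 7.25e+14.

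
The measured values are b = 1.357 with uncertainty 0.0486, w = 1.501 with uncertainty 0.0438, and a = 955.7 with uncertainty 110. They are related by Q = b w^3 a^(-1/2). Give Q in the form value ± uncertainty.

0.1484 ± 0.0164

Products/powers → add relative errors in quadrature, weighted by exponent:
  (1·δb/b)² = (1×0.0358)² = 0.00128;  (3·δw/w)² = (3×0.0292)² = 0.00766;  (−½·δa/a)² = (-0.5×0.115)² = 0.00331
δQ/Q = √(0.0123) = 0.111
Q = 0.1484, so δQ = 0.111 × 0.1484 = 0.0164.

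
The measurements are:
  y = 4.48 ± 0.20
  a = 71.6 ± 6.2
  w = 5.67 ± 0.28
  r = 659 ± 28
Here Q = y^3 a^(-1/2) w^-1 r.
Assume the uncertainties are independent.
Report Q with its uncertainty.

Q is a product of powers, so relative uncertainties combine in quadrature:
  (3·δy/y)² = (3×0.0446)² = 0.0179;  (−½·δa/a)² = (-0.5×0.0866)² = 0.00187;  (-1·δw/w)² = (-1×0.0494)² = 0.00244;  (1·δr/r)² = (1×0.0425)² = 0.00181
δQ/Q = √(0.0241) = 0.155
Q = 1240, so δQ = 0.155 × 1240 = 192.

1240 ± 192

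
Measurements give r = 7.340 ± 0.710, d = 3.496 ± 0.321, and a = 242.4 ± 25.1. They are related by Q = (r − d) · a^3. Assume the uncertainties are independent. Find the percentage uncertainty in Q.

37.1%

Let u = r − d = 3.844. δu = √(δr² + δd²) = √(0.504 + 0.103) = 0.779, so δu/u = 0.203.
Q is then a monomial in u, a:
δQ/Q = √((δu/u)² + (3·δa/a)²) = √(0.0411 + 0.0965) = 0.371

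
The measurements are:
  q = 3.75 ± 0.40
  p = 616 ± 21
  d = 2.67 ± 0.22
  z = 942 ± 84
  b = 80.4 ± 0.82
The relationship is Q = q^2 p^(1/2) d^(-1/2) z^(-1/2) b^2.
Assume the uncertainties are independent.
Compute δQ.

Relative error in a monomial: (δQ/Q)² = Σ (nᵢ · δxᵢ/xᵢ)².
  (2·δq/q)² = (2×0.107)² = 0.0455;  (½·δp/p)² = (0.5×0.0341)² = 0.000291;  (−½·δd/d)² = (-0.5×0.0824)² = 0.00170;  (−½·δz/z)² = (-0.5×0.0892)² = 0.00199;  (2·δb/b)² = (2×0.0102)² = 0.000416
δQ/Q = √(0.0499) = 0.223
Q = 45000, so δQ = 0.223 × 45000 = 10000.

10000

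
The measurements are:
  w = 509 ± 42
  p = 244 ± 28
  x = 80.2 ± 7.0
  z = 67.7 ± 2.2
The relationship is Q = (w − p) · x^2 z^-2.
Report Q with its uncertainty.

372 ± 99.1

Let u = w − p = 265. δu = √(δw² + δp²) = √(1760 + 784) = 50.5, so δu/u = 0.190.
Q is then a monomial in u, x, z:
δQ/Q = √((δu/u)² + (2·δx/x)² + (-2·δz/z)²) = √(0.0363 + 0.0305 + 0.00422) = 0.266
Q = 372, so δQ = 0.266 × 372 = 99.1.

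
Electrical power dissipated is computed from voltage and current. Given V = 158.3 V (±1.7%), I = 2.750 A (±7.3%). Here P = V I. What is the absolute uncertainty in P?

32.6 W

P is a product of powers, so relative uncertainties combine in quadrature:
  (1·δV/V)² = (1×0.0170)² = 0.000289;  (1·δI/I)² = (1×0.0730)² = 0.00533
δP/P = √(0.00562) = 0.0750
P = 435.3 W, so δP = 0.0750 × 435.3 = 32.6 W.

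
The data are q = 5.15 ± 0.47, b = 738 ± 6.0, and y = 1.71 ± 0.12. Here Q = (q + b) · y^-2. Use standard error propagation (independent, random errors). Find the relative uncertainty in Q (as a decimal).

Let u = q + b = 743. δu = √(δq² + δb²) = √(0.221 + 36.0) = 6.02, so δu/u = 0.00810.
Q is then a monomial in u, y:
δQ/Q = √((δu/u)² + (-2·δy/y)²) = √(6.56e-05 + 0.0197) = 0.141

0.141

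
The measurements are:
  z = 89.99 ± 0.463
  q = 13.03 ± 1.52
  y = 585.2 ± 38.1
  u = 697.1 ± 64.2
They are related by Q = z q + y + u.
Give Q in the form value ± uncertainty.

Let p = z·q = 1173. δp/p = √((1·δz/z)² + (1·δq/q)²) = √(2.65e-05 + 0.0136) = 0.117, so δp = 137.
Q = p + y + u: δQ = √(δp² + δy² + δu²) = √(18700 + 1450 + 4120) = 156
Q = 2455.

2455 ± 156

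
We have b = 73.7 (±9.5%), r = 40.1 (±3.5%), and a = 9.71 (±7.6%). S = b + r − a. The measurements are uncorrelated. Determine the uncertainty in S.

7.18

Each term contributes (cᵢ δxᵢ)² to (δS)²:
  (δb)² = 49.0;  (δr)² = 1.97;  (δa)² = 0.545
δS = √(51.5) = 7.18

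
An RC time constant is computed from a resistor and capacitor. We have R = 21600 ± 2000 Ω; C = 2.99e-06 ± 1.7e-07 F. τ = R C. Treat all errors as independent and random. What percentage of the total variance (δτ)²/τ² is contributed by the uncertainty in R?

72.6%

(δτ/τ)² = (1·δR/R)² + (1·δC/C)²
  R term: (1×0.0926)² = 0.00857
  C term: (1×0.0569)² = 0.00323
Total = 0.0118. Share from R = 0.00857/0.0118 = 0.726.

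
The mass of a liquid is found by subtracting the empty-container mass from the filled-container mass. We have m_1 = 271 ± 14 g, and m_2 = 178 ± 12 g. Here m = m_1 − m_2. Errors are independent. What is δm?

Each term contributes (cᵢ δxᵢ)² to (δm)²:
  (δm_1)² = 196;  (δm_2)² = 144
δm = √(340) = 18.4 g

18.4 g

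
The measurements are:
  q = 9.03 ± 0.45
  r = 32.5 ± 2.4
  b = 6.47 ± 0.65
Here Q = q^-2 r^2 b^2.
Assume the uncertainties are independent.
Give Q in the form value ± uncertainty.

542 ± 146

Each factor contributes (exponent × relative error)² to (δQ/Q)²:
  (-2·δq/q)² = (-2×0.0498)² = 0.00993;  (2·δr/r)² = (2×0.0738)² = 0.0218;  (2·δb/b)² = (2×0.100)² = 0.0404
δQ/Q = √(0.0721) = 0.269
Q = 542, so δQ = 0.269 × 542 = 146.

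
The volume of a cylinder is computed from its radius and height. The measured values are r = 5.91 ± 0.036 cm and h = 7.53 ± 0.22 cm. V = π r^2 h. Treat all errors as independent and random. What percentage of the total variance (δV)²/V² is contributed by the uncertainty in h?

85.2%

(δV/V)² = (2·δr/r)² + (1·δh/h)²
  r term: (2×0.00609)² = 0.000148
  h term: (1×0.0292)² = 0.000854
Total = 0.00100. Share from h = 0.000854/0.00100 = 0.852.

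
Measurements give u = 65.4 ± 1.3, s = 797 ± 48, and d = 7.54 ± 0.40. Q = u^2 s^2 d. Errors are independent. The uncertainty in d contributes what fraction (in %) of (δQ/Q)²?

14.9%

(δQ/Q)² = (2·δu/u)² + (2·δs/s)² + (1·δd/d)²
  u term: (2×0.0199)² = 0.00158
  s term: (2×0.0602)² = 0.0145
  d term: (1×0.0531)² = 0.00281
Total = 0.0189. Share from d = 0.00281/0.0189 = 0.149.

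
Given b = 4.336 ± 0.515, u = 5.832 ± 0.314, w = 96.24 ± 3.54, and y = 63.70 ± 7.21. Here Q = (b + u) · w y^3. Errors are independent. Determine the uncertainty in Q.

Let h = b + u = 10.17. δh = √(δb² + δu²) = √(0.265 + 0.0986) = 0.603, so δh/h = 0.0593.
Q is then a monomial in h, w, y:
δQ/Q = √((δh/h)² + (1·δw/w)² + (3·δy/y)²) = √(0.00352 + 0.00135 + 0.115) = 0.347
Q = 2.529e+08, so δQ = 0.347 × 2.529e+08 = 8.77e+07.

8.77e+07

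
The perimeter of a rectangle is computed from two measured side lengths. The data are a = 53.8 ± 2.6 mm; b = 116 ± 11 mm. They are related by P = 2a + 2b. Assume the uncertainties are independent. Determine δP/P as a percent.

Absolute uncertainties add in quadrature for a linear combination:
  (2·δa)² = 27.0;  (2·δb)² = 484
δP = √(511) = 22.6 mm
P = 340 mm, so δP/P = 22.6/340 = 0.0666.

6.66%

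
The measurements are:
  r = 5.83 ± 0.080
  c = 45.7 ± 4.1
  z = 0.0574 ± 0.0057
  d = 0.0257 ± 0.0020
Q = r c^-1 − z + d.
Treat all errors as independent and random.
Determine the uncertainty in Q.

0.0131

Let p = r·c^-1 = 0.128. δp/p = √((1·δr/r)² + (-1·δc/c)²) = √(0.000188 + 0.00805) = 0.0908, so δp = 0.0116.
Q = p − z + d: δQ = √(δp² + δz² + δd²) = √(0.000134 + 3.25e-05 + 4e-06) = 0.0131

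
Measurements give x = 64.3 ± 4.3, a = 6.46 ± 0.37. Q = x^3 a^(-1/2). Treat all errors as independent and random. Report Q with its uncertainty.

Products/powers → add relative errors in quadrature, weighted by exponent:
  (3·δx/x)² = (3×0.0669)² = 0.0402;  (−½·δa/a)² = (-0.5×0.0573)² = 0.000820
δQ/Q = √(0.0411) = 0.203
Q = 1.05e+05, so δQ = 0.203 × 1.05e+05 = 21200.

(1.05 ± 0.212) × 10^5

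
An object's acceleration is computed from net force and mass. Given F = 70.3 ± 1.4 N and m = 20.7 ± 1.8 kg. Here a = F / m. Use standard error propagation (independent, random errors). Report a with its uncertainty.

Since a is a product/quotient, work with relative uncertainties:
  (1·δF/F)² = (1×0.0199)² = 0.000397;  (-1·δm/m)² = (-1×0.0870)² = 0.00756
δa/a = √(0.00796) = 0.0892
a = 3.40 m/s^2, so δa = 0.0892 × 3.40 = 0.303 m/s^2.

3.40 ± 0.303 m/s^2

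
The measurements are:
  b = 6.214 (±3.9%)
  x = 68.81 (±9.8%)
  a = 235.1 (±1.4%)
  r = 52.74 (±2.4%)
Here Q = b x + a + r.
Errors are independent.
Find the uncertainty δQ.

45.2

Let p = b·x = 427.6. δp/p = √((1·δb/b)² + (1·δx/x)²) = √(0.00152 + 0.00960) = 0.105, so δp = 45.1.
Q = p + a + r: δQ = √(δp² + δa² + δr²) = √(2030 + 10.8 + 1.60) = 45.2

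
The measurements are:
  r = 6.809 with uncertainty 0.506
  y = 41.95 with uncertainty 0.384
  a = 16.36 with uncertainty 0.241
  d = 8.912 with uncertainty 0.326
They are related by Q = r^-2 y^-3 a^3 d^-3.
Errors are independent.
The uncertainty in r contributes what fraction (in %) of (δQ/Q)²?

60.0%

(δQ/Q)² = (-2·δr/r)² + (-3·δy/y)² + (3·δa/a)² + (-3·δd/d)²
  r term: (-2×0.0743)² = 0.0221
  y term: (-3×0.00915)² = 0.000754
  a term: (3×0.0147)² = 0.00195
  d term: (-3×0.0366)² = 0.0120
Total = 0.0368. Share from r = 0.0221/0.0368 = 0.600.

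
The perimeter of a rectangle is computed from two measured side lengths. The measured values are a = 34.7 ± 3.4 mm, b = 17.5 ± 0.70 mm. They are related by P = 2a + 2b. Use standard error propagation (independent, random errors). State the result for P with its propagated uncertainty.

104 ± 6.94 mm

Sums and differences: (δP)² = Σ (cᵢ δxᵢ)².
  (2·δa)² = 46.2;  (2·δb)² = 1.96
δP = √(48.2) = 6.94 mm
P = 104 mm.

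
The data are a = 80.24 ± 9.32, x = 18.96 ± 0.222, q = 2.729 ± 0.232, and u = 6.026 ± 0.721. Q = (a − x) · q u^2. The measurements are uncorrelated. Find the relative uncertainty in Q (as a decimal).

Let w = a − x = 61.28. δw = √(δa² + δx²) = √(86.9 + 0.0493) = 9.32, so δw/w = 0.152.
Q is then a monomial in w, q, u:
δQ/Q = √((δw/w)² + (1·δq/q)² + (2·δu/u)²) = √(0.0231 + 0.00723 + 0.0573) = 0.296

0.296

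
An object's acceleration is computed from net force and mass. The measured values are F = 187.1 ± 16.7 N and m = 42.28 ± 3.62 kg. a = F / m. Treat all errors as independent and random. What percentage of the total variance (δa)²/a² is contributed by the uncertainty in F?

52.1%

(δa/a)² = (1·δF/F)² + (-1·δm/m)²
  F term: (1×0.0893)² = 0.00797
  m term: (-1×0.0856)² = 0.00733
Total = 0.0153. Share from F = 0.00797/0.0153 = 0.521.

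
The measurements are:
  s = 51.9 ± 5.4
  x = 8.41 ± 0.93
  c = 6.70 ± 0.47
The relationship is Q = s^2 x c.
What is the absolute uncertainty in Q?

37300

For a monomial Q ∝ s^2, x, c, fractional errors add in quadrature:
  (2·δs/s)² = (2×0.104)² = 0.0433;  (1·δx/x)² = (1×0.111)² = 0.0122;  (1·δc/c)² = (1×0.0701)² = 0.00492
δQ/Q = √(0.0605) = 0.246
Q = 1.52e+05, so δQ = 0.246 × 1.52e+05 = 37300.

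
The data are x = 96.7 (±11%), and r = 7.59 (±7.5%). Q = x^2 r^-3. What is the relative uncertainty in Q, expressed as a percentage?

For a monomial Q ∝ x^2, r^-3, fractional errors add in quadrature:
  (2·δx/x)² = (2×0.110)² = 0.0484;  (-3·δr/r)² = (-3×0.0750)² = 0.0506
δQ/Q = √(0.0990) = 0.315

31.5%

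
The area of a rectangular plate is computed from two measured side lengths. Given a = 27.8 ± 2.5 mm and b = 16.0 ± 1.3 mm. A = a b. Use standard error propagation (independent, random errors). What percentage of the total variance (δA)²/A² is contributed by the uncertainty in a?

55.1%

(δA/A)² = (1·δa/a)² + (1·δb/b)²
  a term: (1×0.0899)² = 0.00809
  b term: (1×0.0813)² = 0.00660
Total = 0.0147. Share from a = 0.00809/0.0147 = 0.551.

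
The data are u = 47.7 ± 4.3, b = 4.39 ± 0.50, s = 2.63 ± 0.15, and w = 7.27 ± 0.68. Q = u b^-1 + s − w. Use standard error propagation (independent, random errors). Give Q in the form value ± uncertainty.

6.23 ± 1.73

Let p = u·b^-1 = 10.9. δp/p = √((1·δu/u)² + (-1·δb/b)²) = √(0.00813 + 0.0130) = 0.145, so δp = 1.58.
Q = p + s − w: δQ = √(δp² + δs² + δw²) = √(2.49 + 0.0225 + 0.462) = 1.73
Q = 6.23.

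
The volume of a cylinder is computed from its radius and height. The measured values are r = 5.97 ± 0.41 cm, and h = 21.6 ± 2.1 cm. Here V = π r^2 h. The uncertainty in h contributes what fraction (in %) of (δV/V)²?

33.4%

(δV/V)² = (2·δr/r)² + (1·δh/h)²
  r term: (2×0.0687)² = 0.0189
  h term: (1×0.0972)² = 0.00945
Total = 0.0283. Share from h = 0.00945/0.0283 = 0.334.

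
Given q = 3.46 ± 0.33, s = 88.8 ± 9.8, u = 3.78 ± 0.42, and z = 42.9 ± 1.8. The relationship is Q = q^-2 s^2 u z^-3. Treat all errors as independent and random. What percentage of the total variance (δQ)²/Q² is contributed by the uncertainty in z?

14.0%

(δQ/Q)² = (-2·δq/q)² + (2·δs/s)² + (1·δu/u)² + (-3·δz/z)²
  q term: (-2×0.0954)² = 0.0364
  s term: (2×0.110)² = 0.0487
  u term: (1×0.111)² = 0.0123
  z term: (-3×0.0420)² = 0.0158
Total = 0.113. Share from z = 0.0158/0.113 = 0.140.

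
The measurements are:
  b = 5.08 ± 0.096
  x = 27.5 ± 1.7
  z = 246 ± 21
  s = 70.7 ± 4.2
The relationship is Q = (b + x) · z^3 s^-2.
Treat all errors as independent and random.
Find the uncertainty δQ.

Let u = b + x = 32.6. δu = √(δb² + δx²) = √(0.00922 + 2.89) = 1.70, so δu/u = 0.0523.
Q is then a monomial in u, z, s:
δQ/Q = √((δu/u)² + (3·δz/z)² + (-2·δs/s)²) = √(0.00273 + 0.0656 + 0.0141) = 0.287
Q = 97000, so δQ = 0.287 × 97000 = 27900.

27900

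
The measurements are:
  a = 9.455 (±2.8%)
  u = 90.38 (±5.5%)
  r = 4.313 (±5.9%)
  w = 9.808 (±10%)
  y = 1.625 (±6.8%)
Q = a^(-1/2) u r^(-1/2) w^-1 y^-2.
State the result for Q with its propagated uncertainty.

0.5465 ± 0.0986

Since Q is a product/quotient, work with relative uncertainties:
  (−½·δa/a)² = (-0.5×0.0280)² = 0.000196;  (1·δu/u)² = (1×0.0550)² = 0.00302;  (−½·δr/r)² = (-0.5×0.0590)² = 0.000870;  (-1·δw/w)² = (-1×0.100)² = 0.0100;  (-2·δy/y)² = (-2×0.0680)² = 0.0185
δQ/Q = √(0.0326) = 0.181
Q = 0.5465, so δQ = 0.181 × 0.5465 = 0.0986.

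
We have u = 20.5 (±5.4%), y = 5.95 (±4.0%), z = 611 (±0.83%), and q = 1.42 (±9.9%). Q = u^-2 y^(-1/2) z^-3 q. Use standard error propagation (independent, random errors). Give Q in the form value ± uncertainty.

Each factor contributes (exponent × relative error)² to (δQ/Q)²:
  (-2·δu/u)² = (-2×0.0540)² = 0.0117;  (−½·δy/y)² = (-0.5×0.0400)² = 0.000400;  (-3·δz/z)² = (-3×0.00830)² = 0.000620;  (1·δq/q)² = (1×0.0990)² = 0.00980
δQ/Q = √(0.0225) = 0.150
Q = 6.07e-12, so δQ = 0.150 × 6.07e-12 = 9.11e-13.

(6.07 ± 0.911) × 10^-12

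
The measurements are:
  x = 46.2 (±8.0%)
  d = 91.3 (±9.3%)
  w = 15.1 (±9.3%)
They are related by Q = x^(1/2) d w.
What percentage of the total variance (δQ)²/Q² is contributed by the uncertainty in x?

8.47%

(δQ/Q)² = (½·δx/x)² + (1·δd/d)² + (1·δw/w)²
  x term: (0.5×0.0800)² = 0.00160
  d term: (1×0.0930)² = 0.00865
  w term: (1×0.0930)² = 0.00865
Total = 0.0189. Share from x = 0.00160/0.0189 = 0.0847.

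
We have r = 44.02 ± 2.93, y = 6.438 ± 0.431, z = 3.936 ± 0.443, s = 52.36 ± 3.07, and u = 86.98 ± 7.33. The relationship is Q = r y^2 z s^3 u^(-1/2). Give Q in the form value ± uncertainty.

(1.105 ± 0.288) × 10^8

Products/powers → add relative errors in quadrature, weighted by exponent:
  (1·δr/r)² = (1×0.0666)² = 0.00443;  (2·δy/y)² = (2×0.0669)² = 0.0179;  (1·δz/z)² = (1×0.113)² = 0.0127;  (3·δs/s)² = (3×0.0586)² = 0.0309;  (−½·δu/u)² = (-0.5×0.0843)² = 0.00178
δQ/Q = √(0.0677) = 0.260
Q = 1.105e+08, so δQ = 0.260 × 1.105e+08 = 2.88e+07.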